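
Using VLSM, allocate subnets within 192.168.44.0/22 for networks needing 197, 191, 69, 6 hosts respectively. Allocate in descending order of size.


197 hosts -> /24 (254 usable): 192.168.44.0/24
191 hosts -> /24 (254 usable): 192.168.45.0/24
69 hosts -> /25 (126 usable): 192.168.46.0/25
6 hosts -> /29 (6 usable): 192.168.46.128/29
Allocation: 192.168.44.0/24 (197 hosts, 254 usable); 192.168.45.0/24 (191 hosts, 254 usable); 192.168.46.0/25 (69 hosts, 126 usable); 192.168.46.128/29 (6 hosts, 6 usable)


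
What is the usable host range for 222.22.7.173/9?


Network: 222.0.0.0
Broadcast: 222.127.255.255
First usable = network + 1
Last usable = broadcast - 1
Range: 222.0.0.1 to 222.127.255.254


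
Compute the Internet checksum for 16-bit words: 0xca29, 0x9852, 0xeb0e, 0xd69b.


Sum all words (with carry folding):
+ 0xca29 = 0xca29
+ 0x9852 = 0x627c
+ 0xeb0e = 0x4d8b
+ 0xd69b = 0x2427
One's complement: ~0x2427
Checksum = 0xdbd8


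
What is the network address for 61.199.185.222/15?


IP:   00111101.11000111.10111001.11011110
Mask: 11111111.11111110.00000000.00000000
AND operation:
Net:  00111101.11000110.00000000.00000000
Network: 61.198.0.0/15


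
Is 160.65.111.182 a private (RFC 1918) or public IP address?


RFC 1918 private ranges:
  10.0.0.0/8 (10.0.0.0 - 10.255.255.255)
  172.16.0.0/12 (172.16.0.0 - 172.31.255.255)
  192.168.0.0/16 (192.168.0.0 - 192.168.255.255)
Public (not in any RFC 1918 range)


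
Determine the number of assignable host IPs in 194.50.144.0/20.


Host bits = 32 - 20 = 12
Total addresses = 2^12 = 4096
Usable = total - 2 (network and broadcast)
Usable hosts: 4094


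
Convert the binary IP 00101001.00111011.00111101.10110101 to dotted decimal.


00101001 = 41
00111011 = 59
00111101 = 61
10110101 = 181
IP: 41.59.61.181


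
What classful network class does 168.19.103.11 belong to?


First octet: 168
Binary: 10101000
10xxxxxx -> Class B (128-191)
Class B, default mask 255.255.0.0 (/16)


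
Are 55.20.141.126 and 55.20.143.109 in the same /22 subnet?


Mask: 255.255.252.0
55.20.141.126 AND mask = 55.20.140.0
55.20.143.109 AND mask = 55.20.140.0
Yes, same subnet (55.20.140.0)


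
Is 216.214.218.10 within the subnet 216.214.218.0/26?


Subnet network: 216.214.218.0
Test IP AND mask: 216.214.218.0
Yes, 216.214.218.10 is in 216.214.218.0/26


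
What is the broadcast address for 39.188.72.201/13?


Network: 39.184.0.0/13
Host bits = 19
Set all host bits to 1:
Broadcast: 39.191.255.255


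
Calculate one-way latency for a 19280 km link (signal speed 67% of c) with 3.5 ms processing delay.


Speed = 0.67 * 3e5 km/s = 201000 km/s
Propagation delay = 19280 / 201000 = 0.0959 s = 95.9204 ms
Processing delay = 3.5 ms
Total one-way latency = 99.4204 ms


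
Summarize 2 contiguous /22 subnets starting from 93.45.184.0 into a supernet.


Original prefix: /22
Number of subnets: 2 = 2^1
New prefix = 22 - 1 = 21
Supernet: 93.45.184.0/21


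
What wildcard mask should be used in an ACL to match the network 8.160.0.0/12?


Subnet mask: 255.240.0.0
Wildcard = 255.255.255.255 - subnet mask
255 - 255 = 0
255 - 240 = 15
255 - 0 = 255
255 - 0 = 255
Wildcard: 0.15.255.255


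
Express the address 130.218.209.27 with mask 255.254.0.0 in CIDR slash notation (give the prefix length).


Binary: 11111111.11111110.00000000.00000000
Count leading 1s
Prefix: /15


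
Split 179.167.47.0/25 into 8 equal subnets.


New prefix = 25 + 3 = 28
Each subnet has 16 addresses
  179.167.47.0/28
  179.167.47.16/28
  179.167.47.32/28
  179.167.47.48/28
  179.167.47.64/28
  179.167.47.80/28
  179.167.47.96/28
  179.167.47.112/28
Subnets: 179.167.47.0/28, 179.167.47.16/28, 179.167.47.32/28, 179.167.47.48/28, 179.167.47.64/28, 179.167.47.80/28, 179.167.47.96/28, 179.167.47.112/28


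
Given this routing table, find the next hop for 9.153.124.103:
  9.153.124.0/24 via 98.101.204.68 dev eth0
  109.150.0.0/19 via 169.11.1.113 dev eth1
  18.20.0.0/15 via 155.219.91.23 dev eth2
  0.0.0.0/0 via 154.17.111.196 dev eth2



Longest prefix match for 9.153.124.103:
  /24 9.153.124.0: MATCH
  /19 109.150.0.0: no
  /15 18.20.0.0: no
  /0 0.0.0.0: MATCH
Selected: next-hop 98.101.204.68 via eth0 (matched /24)


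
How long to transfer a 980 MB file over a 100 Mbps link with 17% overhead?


Effective throughput = 100 * (1 - 17/100) = 83 Mbps
File size in Mb = 980 * 8 = 7840 Mb
Time = 7840 / 83
Time = 94.4578 seconds


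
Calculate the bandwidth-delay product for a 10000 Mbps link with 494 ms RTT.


BDP = bandwidth * RTT
= 10000 Mbps * 494 ms
= 10000 * 1e6 * 494 / 1000 bits
= 4940000000 bits
= 617500000 bytes
= 603027.3438 KB
BDP = 4940000000 bits (617500000 bytes)


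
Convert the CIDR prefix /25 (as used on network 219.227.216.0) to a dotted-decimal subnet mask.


/25 means 25 network bits, 7 host bits
Binary: 11111111111111111111111110000000
Mask: 255.255.255.128


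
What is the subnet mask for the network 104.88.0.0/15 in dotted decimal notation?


/15 means 15 network bits, 17 host bits
Binary: 11111111111111100000000000000000
Mask: 255.254.0.0


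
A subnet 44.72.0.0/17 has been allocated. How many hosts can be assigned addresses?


Host bits = 32 - 17 = 15
Total addresses = 2^15 = 32768
Usable = total - 2 (network and broadcast)
Usable hosts: 32766


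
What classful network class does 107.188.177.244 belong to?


First octet: 107
Binary: 01101011
0xxxxxxx -> Class A (1-126)
Class A, default mask 255.0.0.0 (/8)


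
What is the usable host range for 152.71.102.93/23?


Network: 152.71.102.0
Broadcast: 152.71.103.255
First usable = network + 1
Last usable = broadcast - 1
Range: 152.71.102.1 to 152.71.103.254


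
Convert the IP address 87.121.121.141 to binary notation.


87 = 01010111
121 = 01111001
121 = 01111001
141 = 10001101
Binary: 01010111.01111001.01111001.10001101


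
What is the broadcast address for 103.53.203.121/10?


Network: 103.0.0.0/10
Host bits = 22
Set all host bits to 1:
Broadcast: 103.63.255.255


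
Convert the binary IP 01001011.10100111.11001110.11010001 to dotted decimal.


01001011 = 75
10100111 = 167
11001110 = 206
11010001 = 209
IP: 75.167.206.209


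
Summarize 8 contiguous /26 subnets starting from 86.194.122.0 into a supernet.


Original prefix: /26
Number of subnets: 8 = 2^3
New prefix = 26 - 3 = 23
Supernet: 86.194.122.0/23


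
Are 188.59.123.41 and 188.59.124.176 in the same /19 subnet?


Mask: 255.255.224.0
188.59.123.41 AND mask = 188.59.96.0
188.59.124.176 AND mask = 188.59.96.0
Yes, same subnet (188.59.96.0)


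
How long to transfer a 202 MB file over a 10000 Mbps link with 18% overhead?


Effective throughput = 10000 * (1 - 18/100) = 8200 Mbps
File size in Mb = 202 * 8 = 1616 Mb
Time = 1616 / 8200
Time = 0.1971 seconds


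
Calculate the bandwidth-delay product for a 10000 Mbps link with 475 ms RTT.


BDP = bandwidth * RTT
= 10000 Mbps * 475 ms
= 10000 * 1e6 * 475 / 1000 bits
= 4750000000 bits
= 593750000 bytes
= 579833.9844 KB
BDP = 4750000000 bits (593750000 bytes)


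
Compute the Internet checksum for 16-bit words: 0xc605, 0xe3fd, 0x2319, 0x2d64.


Sum all words (with carry folding):
+ 0xc605 = 0xc605
+ 0xe3fd = 0xaa03
+ 0x2319 = 0xcd1c
+ 0x2d64 = 0xfa80
One's complement: ~0xfa80
Checksum = 0x057f


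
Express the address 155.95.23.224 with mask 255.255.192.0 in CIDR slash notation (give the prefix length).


Binary: 11111111.11111111.11000000.00000000
Count leading 1s
Prefix: /18


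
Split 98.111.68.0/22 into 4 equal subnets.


New prefix = 22 + 2 = 24
Each subnet has 256 addresses
  98.111.68.0/24
  98.111.69.0/24
  98.111.70.0/24
  98.111.71.0/24
Subnets: 98.111.68.0/24, 98.111.69.0/24, 98.111.70.0/24, 98.111.71.0/24


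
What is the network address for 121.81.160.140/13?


IP:   01111001.01010001.10100000.10001100
Mask: 11111111.11111000.00000000.00000000
AND operation:
Net:  01111001.01010000.00000000.00000000
Network: 121.80.0.0/13


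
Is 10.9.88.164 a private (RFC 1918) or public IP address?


RFC 1918 private ranges:
  10.0.0.0/8 (10.0.0.0 - 10.255.255.255)
  172.16.0.0/12 (172.16.0.0 - 172.31.255.255)
  192.168.0.0/16 (192.168.0.0 - 192.168.255.255)
Private (in 10.0.0.0/8)


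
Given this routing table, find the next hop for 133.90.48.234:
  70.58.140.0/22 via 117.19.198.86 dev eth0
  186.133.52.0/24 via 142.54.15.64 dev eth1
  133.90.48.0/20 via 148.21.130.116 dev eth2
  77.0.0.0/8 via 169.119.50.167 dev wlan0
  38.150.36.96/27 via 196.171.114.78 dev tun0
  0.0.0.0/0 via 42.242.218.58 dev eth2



Longest prefix match for 133.90.48.234:
  /22 70.58.140.0: no
  /24 186.133.52.0: no
  /20 133.90.48.0: MATCH
  /8 77.0.0.0: no
  /27 38.150.36.96: no
  /0 0.0.0.0: MATCH
Selected: next-hop 148.21.130.116 via eth2 (matched /20)


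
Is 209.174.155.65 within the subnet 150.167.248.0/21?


Subnet network: 150.167.248.0
Test IP AND mask: 209.174.152.0
No, 209.174.155.65 is not in 150.167.248.0/21


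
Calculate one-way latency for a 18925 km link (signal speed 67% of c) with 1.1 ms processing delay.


Speed = 0.67 * 3e5 km/s = 201000 km/s
Propagation delay = 18925 / 201000 = 0.0942 s = 94.1542 ms
Processing delay = 1.1 ms
Total one-way latency = 95.2542 ms


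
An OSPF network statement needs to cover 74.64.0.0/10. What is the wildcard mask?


Subnet mask: 255.192.0.0
Wildcard = 255.255.255.255 - subnet mask
255 - 255 = 0
255 - 192 = 63
255 - 0 = 255
255 - 0 = 255
Wildcard: 0.63.255.255


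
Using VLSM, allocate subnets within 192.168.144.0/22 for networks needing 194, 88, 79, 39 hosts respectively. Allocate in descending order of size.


194 hosts -> /24 (254 usable): 192.168.144.0/24
88 hosts -> /25 (126 usable): 192.168.145.0/25
79 hosts -> /25 (126 usable): 192.168.145.128/25
39 hosts -> /26 (62 usable): 192.168.146.0/26
Allocation: 192.168.144.0/24 (194 hosts, 254 usable); 192.168.145.0/25 (88 hosts, 126 usable); 192.168.145.128/25 (79 hosts, 126 usable); 192.168.146.0/26 (39 hosts, 62 usable)


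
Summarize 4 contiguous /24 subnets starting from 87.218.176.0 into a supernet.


Original prefix: /24
Number of subnets: 4 = 2^2
New prefix = 24 - 2 = 22
Supernet: 87.218.176.0/22


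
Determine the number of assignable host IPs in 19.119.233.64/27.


Host bits = 32 - 27 = 5
Total addresses = 2^5 = 32
Usable = total - 2 (network and broadcast)
Usable hosts: 30


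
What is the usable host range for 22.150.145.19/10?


Network: 22.128.0.0
Broadcast: 22.191.255.255
First usable = network + 1
Last usable = broadcast - 1
Range: 22.128.0.1 to 22.191.255.254


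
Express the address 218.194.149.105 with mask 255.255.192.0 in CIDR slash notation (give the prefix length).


Binary: 11111111.11111111.11000000.00000000
Count leading 1s
Prefix: /18


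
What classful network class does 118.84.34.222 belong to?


First octet: 118
Binary: 01110110
0xxxxxxx -> Class A (1-126)
Class A, default mask 255.0.0.0 (/8)


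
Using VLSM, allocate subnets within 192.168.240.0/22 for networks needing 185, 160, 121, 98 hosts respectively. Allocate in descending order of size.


185 hosts -> /24 (254 usable): 192.168.240.0/24
160 hosts -> /24 (254 usable): 192.168.241.0/24
121 hosts -> /25 (126 usable): 192.168.242.0/25
98 hosts -> /25 (126 usable): 192.168.242.128/25
Allocation: 192.168.240.0/24 (185 hosts, 254 usable); 192.168.241.0/24 (160 hosts, 254 usable); 192.168.242.0/25 (121 hosts, 126 usable); 192.168.242.128/25 (98 hosts, 126 usable)


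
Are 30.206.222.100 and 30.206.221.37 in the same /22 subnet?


Mask: 255.255.252.0
30.206.222.100 AND mask = 30.206.220.0
30.206.221.37 AND mask = 30.206.220.0
Yes, same subnet (30.206.220.0)


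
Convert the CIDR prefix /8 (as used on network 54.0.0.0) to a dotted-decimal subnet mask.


/8 means 8 network bits, 24 host bits
Binary: 11111111000000000000000000000000
Mask: 255.0.0.0


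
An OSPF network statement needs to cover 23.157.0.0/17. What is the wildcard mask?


Subnet mask: 255.255.128.0
Wildcard = 255.255.255.255 - subnet mask
255 - 255 = 0
255 - 255 = 0
255 - 128 = 127
255 - 0 = 255
Wildcard: 0.0.127.255


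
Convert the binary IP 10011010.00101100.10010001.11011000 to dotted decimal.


10011010 = 154
00101100 = 44
10010001 = 145
11011000 = 216
IP: 154.44.145.216


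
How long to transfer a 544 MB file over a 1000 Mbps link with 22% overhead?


Effective throughput = 1000 * (1 - 22/100) = 780 Mbps
File size in Mb = 544 * 8 = 4352 Mb
Time = 4352 / 780
Time = 5.5795 seconds


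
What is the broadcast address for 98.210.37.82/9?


Network: 98.128.0.0/9
Host bits = 23
Set all host bits to 1:
Broadcast: 98.255.255.255


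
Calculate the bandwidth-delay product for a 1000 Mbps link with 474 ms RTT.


BDP = bandwidth * RTT
= 1000 Mbps * 474 ms
= 1000 * 1e6 * 474 / 1000 bits
= 474000000 bits
= 59250000 bytes
= 57861.3281 KB
BDP = 474000000 bits (59250000 bytes)


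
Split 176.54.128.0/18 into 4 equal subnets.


New prefix = 18 + 2 = 20
Each subnet has 4096 addresses
  176.54.128.0/20
  176.54.144.0/20
  176.54.160.0/20
  176.54.176.0/20
Subnets: 176.54.128.0/20, 176.54.144.0/20, 176.54.160.0/20, 176.54.176.0/20


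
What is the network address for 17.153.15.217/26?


IP:   00010001.10011001.00001111.11011001
Mask: 11111111.11111111.11111111.11000000
AND operation:
Net:  00010001.10011001.00001111.11000000
Network: 17.153.15.192/26


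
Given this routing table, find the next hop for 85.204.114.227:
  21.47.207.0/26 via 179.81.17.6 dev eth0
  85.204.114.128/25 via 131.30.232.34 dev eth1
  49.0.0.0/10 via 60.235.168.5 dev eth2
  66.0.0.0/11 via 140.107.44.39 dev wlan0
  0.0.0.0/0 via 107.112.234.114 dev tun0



Longest prefix match for 85.204.114.227:
  /26 21.47.207.0: no
  /25 85.204.114.128: MATCH
  /10 49.0.0.0: no
  /11 66.0.0.0: no
  /0 0.0.0.0: MATCH
Selected: next-hop 131.30.232.34 via eth1 (matched /25)


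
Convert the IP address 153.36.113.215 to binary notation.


153 = 10011001
36 = 00100100
113 = 01110001
215 = 11010111
Binary: 10011001.00100100.01110001.11010111


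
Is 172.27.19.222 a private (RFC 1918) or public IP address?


RFC 1918 private ranges:
  10.0.0.0/8 (10.0.0.0 - 10.255.255.255)
  172.16.0.0/12 (172.16.0.0 - 172.31.255.255)
  192.168.0.0/16 (192.168.0.0 - 192.168.255.255)
Private (in 172.16.0.0/12)


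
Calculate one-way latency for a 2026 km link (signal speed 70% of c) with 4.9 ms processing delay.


Speed = 0.7 * 3e5 km/s = 210000 km/s
Propagation delay = 2026 / 210000 = 0.0096 s = 9.6476 ms
Processing delay = 4.9 ms
Total one-way latency = 14.5476 ms


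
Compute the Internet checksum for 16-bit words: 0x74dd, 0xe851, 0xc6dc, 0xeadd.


Sum all words (with carry folding):
+ 0x74dd = 0x74dd
+ 0xe851 = 0x5d2f
+ 0xc6dc = 0x240c
+ 0xeadd = 0x0eea
One's complement: ~0x0eea
Checksum = 0xf115


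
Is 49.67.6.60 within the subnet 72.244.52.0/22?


Subnet network: 72.244.52.0
Test IP AND mask: 49.67.4.0
No, 49.67.6.60 is not in 72.244.52.0/22


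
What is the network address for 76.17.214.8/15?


IP:   01001100.00010001.11010110.00001000
Mask: 11111111.11111110.00000000.00000000
AND operation:
Net:  01001100.00010000.00000000.00000000
Network: 76.16.0.0/15


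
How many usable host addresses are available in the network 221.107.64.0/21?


Host bits = 32 - 21 = 11
Total addresses = 2^11 = 2048
Usable = total - 2 (network and broadcast)
Usable hosts: 2046


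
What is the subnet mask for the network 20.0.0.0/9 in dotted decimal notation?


/9 means 9 network bits, 23 host bits
Binary: 11111111100000000000000000000000
Mask: 255.128.0.0


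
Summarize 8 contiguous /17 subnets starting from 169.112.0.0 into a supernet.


Original prefix: /17
Number of subnets: 8 = 2^3
New prefix = 17 - 3 = 14
Supernet: 169.112.0.0/14


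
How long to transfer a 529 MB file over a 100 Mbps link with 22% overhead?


Effective throughput = 100 * (1 - 22/100) = 78 Mbps
File size in Mb = 529 * 8 = 4232 Mb
Time = 4232 / 78
Time = 54.2564 seconds


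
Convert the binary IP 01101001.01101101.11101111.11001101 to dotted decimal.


01101001 = 105
01101101 = 109
11101111 = 239
11001101 = 205
IP: 105.109.239.205


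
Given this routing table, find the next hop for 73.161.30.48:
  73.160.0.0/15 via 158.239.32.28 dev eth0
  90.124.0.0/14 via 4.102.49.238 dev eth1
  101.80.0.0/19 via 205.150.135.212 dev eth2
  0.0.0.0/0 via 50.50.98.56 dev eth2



Longest prefix match for 73.161.30.48:
  /15 73.160.0.0: MATCH
  /14 90.124.0.0: no
  /19 101.80.0.0: no
  /0 0.0.0.0: MATCH
Selected: next-hop 158.239.32.28 via eth0 (matched /15)


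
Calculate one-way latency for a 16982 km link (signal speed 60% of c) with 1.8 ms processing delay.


Speed = 0.6 * 3e5 km/s = 180000 km/s
Propagation delay = 16982 / 180000 = 0.0943 s = 94.3444 ms
Processing delay = 1.8 ms
Total one-way latency = 96.1444 ms


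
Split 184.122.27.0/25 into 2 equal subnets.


New prefix = 25 + 1 = 26
Each subnet has 64 addresses
  184.122.27.0/26
  184.122.27.64/26
Subnets: 184.122.27.0/26, 184.122.27.64/26


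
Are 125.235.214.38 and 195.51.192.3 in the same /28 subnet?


Mask: 255.255.255.240
125.235.214.38 AND mask = 125.235.214.32
195.51.192.3 AND mask = 195.51.192.0
No, different subnets (125.235.214.32 vs 195.51.192.0)


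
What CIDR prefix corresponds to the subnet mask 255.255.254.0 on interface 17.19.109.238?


Binary: 11111111.11111111.11111110.00000000
Count leading 1s
Prefix: /23


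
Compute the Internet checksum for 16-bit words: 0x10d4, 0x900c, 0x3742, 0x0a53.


Sum all words (with carry folding):
+ 0x10d4 = 0x10d4
+ 0x900c = 0xa0e0
+ 0x3742 = 0xd822
+ 0x0a53 = 0xe275
One's complement: ~0xe275
Checksum = 0x1d8a


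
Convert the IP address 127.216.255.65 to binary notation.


127 = 01111111
216 = 11011000
255 = 11111111
65 = 01000001
Binary: 01111111.11011000.11111111.01000001


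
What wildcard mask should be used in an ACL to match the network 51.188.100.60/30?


Subnet mask: 255.255.255.252
Wildcard = 255.255.255.255 - subnet mask
255 - 255 = 0
255 - 255 = 0
255 - 255 = 0
255 - 252 = 3
Wildcard: 0.0.0.3


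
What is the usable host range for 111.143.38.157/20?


Network: 111.143.32.0
Broadcast: 111.143.47.255
First usable = network + 1
Last usable = broadcast - 1
Range: 111.143.32.1 to 111.143.47.254


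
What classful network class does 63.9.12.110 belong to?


First octet: 63
Binary: 00111111
0xxxxxxx -> Class A (1-126)
Class A, default mask 255.0.0.0 (/8)


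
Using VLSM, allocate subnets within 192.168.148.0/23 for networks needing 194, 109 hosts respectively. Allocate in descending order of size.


194 hosts -> /24 (254 usable): 192.168.148.0/24
109 hosts -> /25 (126 usable): 192.168.149.0/25
Allocation: 192.168.148.0/24 (194 hosts, 254 usable); 192.168.149.0/25 (109 hosts, 126 usable)


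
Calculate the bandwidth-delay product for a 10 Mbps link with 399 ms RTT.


BDP = bandwidth * RTT
= 10 Mbps * 399 ms
= 10 * 1e6 * 399 / 1000 bits
= 3990000 bits
= 498750 bytes
= 487.0605 KB
BDP = 3990000 bits (498750 bytes)


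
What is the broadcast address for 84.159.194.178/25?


Network: 84.159.194.128/25
Host bits = 7
Set all host bits to 1:
Broadcast: 84.159.194.255


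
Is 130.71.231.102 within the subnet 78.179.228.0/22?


Subnet network: 78.179.228.0
Test IP AND mask: 130.71.228.0
No, 130.71.231.102 is not in 78.179.228.0/22


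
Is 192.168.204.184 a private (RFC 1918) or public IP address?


RFC 1918 private ranges:
  10.0.0.0/8 (10.0.0.0 - 10.255.255.255)
  172.16.0.0/12 (172.16.0.0 - 172.31.255.255)
  192.168.0.0/16 (192.168.0.0 - 192.168.255.255)
Private (in 192.168.0.0/16)


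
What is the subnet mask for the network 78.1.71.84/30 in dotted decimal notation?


/30 means 30 network bits, 2 host bits
Binary: 11111111111111111111111111111100
Mask: 255.255.255.252


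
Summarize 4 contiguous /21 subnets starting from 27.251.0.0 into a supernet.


Original prefix: /21
Number of subnets: 4 = 2^2
New prefix = 21 - 2 = 19
Supernet: 27.251.0.0/19


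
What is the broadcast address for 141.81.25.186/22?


Network: 141.81.24.0/22
Host bits = 10
Set all host bits to 1:
Broadcast: 141.81.27.255


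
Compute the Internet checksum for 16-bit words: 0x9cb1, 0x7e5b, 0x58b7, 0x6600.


Sum all words (with carry folding):
+ 0x9cb1 = 0x9cb1
+ 0x7e5b = 0x1b0d
+ 0x58b7 = 0x73c4
+ 0x6600 = 0xd9c4
One's complement: ~0xd9c4
Checksum = 0x263b


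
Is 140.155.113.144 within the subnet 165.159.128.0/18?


Subnet network: 165.159.128.0
Test IP AND mask: 140.155.64.0
No, 140.155.113.144 is not in 165.159.128.0/18


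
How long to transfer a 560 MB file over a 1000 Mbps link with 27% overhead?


Effective throughput = 1000 * (1 - 27/100) = 730 Mbps
File size in Mb = 560 * 8 = 4480 Mb
Time = 4480 / 730
Time = 6.137 seconds


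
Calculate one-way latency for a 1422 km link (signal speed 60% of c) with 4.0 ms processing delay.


Speed = 0.6 * 3e5 km/s = 180000 km/s
Propagation delay = 1422 / 180000 = 0.0079 s = 7.9 ms
Processing delay = 4.0 ms
Total one-way latency = 11.9 ms


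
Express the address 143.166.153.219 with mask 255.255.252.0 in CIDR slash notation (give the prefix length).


Binary: 11111111.11111111.11111100.00000000
Count leading 1s
Prefix: /22


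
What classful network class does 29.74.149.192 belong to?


First octet: 29
Binary: 00011101
0xxxxxxx -> Class A (1-126)
Class A, default mask 255.0.0.0 (/8)


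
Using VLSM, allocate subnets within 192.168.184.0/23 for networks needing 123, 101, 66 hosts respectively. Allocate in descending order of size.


123 hosts -> /25 (126 usable): 192.168.184.0/25
101 hosts -> /25 (126 usable): 192.168.184.128/25
66 hosts -> /25 (126 usable): 192.168.185.0/25
Allocation: 192.168.184.0/25 (123 hosts, 126 usable); 192.168.184.128/25 (101 hosts, 126 usable); 192.168.185.0/25 (66 hosts, 126 usable)


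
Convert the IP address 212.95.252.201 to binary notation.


212 = 11010100
95 = 01011111
252 = 11111100
201 = 11001001
Binary: 11010100.01011111.11111100.11001001


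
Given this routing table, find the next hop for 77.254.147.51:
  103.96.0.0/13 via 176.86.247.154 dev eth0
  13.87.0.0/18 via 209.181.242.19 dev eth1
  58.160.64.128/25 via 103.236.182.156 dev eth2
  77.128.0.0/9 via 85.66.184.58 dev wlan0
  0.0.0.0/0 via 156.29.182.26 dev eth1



Longest prefix match for 77.254.147.51:
  /13 103.96.0.0: no
  /18 13.87.0.0: no
  /25 58.160.64.128: no
  /9 77.128.0.0: MATCH
  /0 0.0.0.0: MATCH
Selected: next-hop 85.66.184.58 via wlan0 (matched /9)


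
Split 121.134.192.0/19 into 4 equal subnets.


New prefix = 19 + 2 = 21
Each subnet has 2048 addresses
  121.134.192.0/21
  121.134.200.0/21
  121.134.208.0/21
  121.134.216.0/21
Subnets: 121.134.192.0/21, 121.134.200.0/21, 121.134.208.0/21, 121.134.216.0/21


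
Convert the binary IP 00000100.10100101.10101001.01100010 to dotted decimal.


00000100 = 4
10100101 = 165
10101001 = 169
01100010 = 98
IP: 4.165.169.98


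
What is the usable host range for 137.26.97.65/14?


Network: 137.24.0.0
Broadcast: 137.27.255.255
First usable = network + 1
Last usable = broadcast - 1
Range: 137.24.0.1 to 137.27.255.254


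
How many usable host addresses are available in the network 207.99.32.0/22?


Host bits = 32 - 22 = 10
Total addresses = 2^10 = 1024
Usable = total - 2 (network and broadcast)
Usable hosts: 1022


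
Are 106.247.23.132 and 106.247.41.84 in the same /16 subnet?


Mask: 255.255.0.0
106.247.23.132 AND mask = 106.247.0.0
106.247.41.84 AND mask = 106.247.0.0
Yes, same subnet (106.247.0.0)


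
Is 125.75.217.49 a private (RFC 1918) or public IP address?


RFC 1918 private ranges:
  10.0.0.0/8 (10.0.0.0 - 10.255.255.255)
  172.16.0.0/12 (172.16.0.0 - 172.31.255.255)
  192.168.0.0/16 (192.168.0.0 - 192.168.255.255)
Public (not in any RFC 1918 range)


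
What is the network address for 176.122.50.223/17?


IP:   10110000.01111010.00110010.11011111
Mask: 11111111.11111111.10000000.00000000
AND operation:
Net:  10110000.01111010.00000000.00000000
Network: 176.122.0.0/17


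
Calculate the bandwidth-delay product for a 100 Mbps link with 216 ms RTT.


BDP = bandwidth * RTT
= 100 Mbps * 216 ms
= 100 * 1e6 * 216 / 1000 bits
= 21600000 bits
= 2700000 bytes
= 2636.7188 KB
BDP = 21600000 bits (2700000 bytes)


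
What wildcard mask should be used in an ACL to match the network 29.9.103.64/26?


Subnet mask: 255.255.255.192
Wildcard = 255.255.255.255 - subnet mask
255 - 255 = 0
255 - 255 = 0
255 - 255 = 0
255 - 192 = 63
Wildcard: 0.0.0.63


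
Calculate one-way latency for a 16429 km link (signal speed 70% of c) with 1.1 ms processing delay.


Speed = 0.7 * 3e5 km/s = 210000 km/s
Propagation delay = 16429 / 210000 = 0.0782 s = 78.2333 ms
Processing delay = 1.1 ms
Total one-way latency = 79.3333 ms


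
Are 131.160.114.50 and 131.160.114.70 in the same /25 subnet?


Mask: 255.255.255.128
131.160.114.50 AND mask = 131.160.114.0
131.160.114.70 AND mask = 131.160.114.0
Yes, same subnet (131.160.114.0)


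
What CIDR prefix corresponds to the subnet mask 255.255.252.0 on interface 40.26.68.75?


Binary: 11111111.11111111.11111100.00000000
Count leading 1s
Prefix: /22


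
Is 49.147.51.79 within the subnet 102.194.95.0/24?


Subnet network: 102.194.95.0
Test IP AND mask: 49.147.51.0
No, 49.147.51.79 is not in 102.194.95.0/24


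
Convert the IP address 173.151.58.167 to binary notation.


173 = 10101101
151 = 10010111
58 = 00111010
167 = 10100111
Binary: 10101101.10010111.00111010.10100111


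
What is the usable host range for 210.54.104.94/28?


Network: 210.54.104.80
Broadcast: 210.54.104.95
First usable = network + 1
Last usable = broadcast - 1
Range: 210.54.104.81 to 210.54.104.94


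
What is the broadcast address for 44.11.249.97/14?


Network: 44.8.0.0/14
Host bits = 18
Set all host bits to 1:
Broadcast: 44.11.255.255


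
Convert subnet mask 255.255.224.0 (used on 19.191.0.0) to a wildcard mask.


Subnet mask: 255.255.224.0
Wildcard = 255.255.255.255 - subnet mask
255 - 255 = 0
255 - 255 = 0
255 - 224 = 31
255 - 0 = 255
Wildcard: 0.0.31.255


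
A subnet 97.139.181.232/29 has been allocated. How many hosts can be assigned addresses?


Host bits = 32 - 29 = 3
Total addresses = 2^3 = 8
Usable = total - 2 (network and broadcast)
Usable hosts: 6


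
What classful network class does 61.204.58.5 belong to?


First octet: 61
Binary: 00111101
0xxxxxxx -> Class A (1-126)
Class A, default mask 255.0.0.0 (/8)


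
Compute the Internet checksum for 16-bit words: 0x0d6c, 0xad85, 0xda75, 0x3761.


Sum all words (with carry folding):
+ 0x0d6c = 0x0d6c
+ 0xad85 = 0xbaf1
+ 0xda75 = 0x9567
+ 0x3761 = 0xccc8
One's complement: ~0xccc8
Checksum = 0x3337


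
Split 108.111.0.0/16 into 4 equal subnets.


New prefix = 16 + 2 = 18
Each subnet has 16384 addresses
  108.111.0.0/18
  108.111.64.0/18
  108.111.128.0/18
  108.111.192.0/18
Subnets: 108.111.0.0/18, 108.111.64.0/18, 108.111.128.0/18, 108.111.192.0/18


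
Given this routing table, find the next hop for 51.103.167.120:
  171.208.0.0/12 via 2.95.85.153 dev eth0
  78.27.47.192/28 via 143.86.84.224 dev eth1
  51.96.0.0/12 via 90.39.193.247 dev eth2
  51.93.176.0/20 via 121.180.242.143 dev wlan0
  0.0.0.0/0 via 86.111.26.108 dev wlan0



Longest prefix match for 51.103.167.120:
  /12 171.208.0.0: no
  /28 78.27.47.192: no
  /12 51.96.0.0: MATCH
  /20 51.93.176.0: no
  /0 0.0.0.0: MATCH
Selected: next-hop 90.39.193.247 via eth2 (matched /12)


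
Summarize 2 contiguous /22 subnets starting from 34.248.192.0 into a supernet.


Original prefix: /22
Number of subnets: 2 = 2^1
New prefix = 22 - 1 = 21
Supernet: 34.248.192.0/21


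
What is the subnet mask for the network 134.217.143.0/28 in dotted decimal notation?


/28 means 28 network bits, 4 host bits
Binary: 11111111111111111111111111110000
Mask: 255.255.255.240


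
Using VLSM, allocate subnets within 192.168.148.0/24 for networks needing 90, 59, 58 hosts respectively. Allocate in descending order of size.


90 hosts -> /25 (126 usable): 192.168.148.0/25
59 hosts -> /26 (62 usable): 192.168.148.128/26
58 hosts -> /26 (62 usable): 192.168.148.192/26
Allocation: 192.168.148.0/25 (90 hosts, 126 usable); 192.168.148.128/26 (59 hosts, 62 usable); 192.168.148.192/26 (58 hosts, 62 usable)


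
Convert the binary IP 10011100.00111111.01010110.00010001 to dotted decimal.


10011100 = 156
00111111 = 63
01010110 = 86
00010001 = 17
IP: 156.63.86.17


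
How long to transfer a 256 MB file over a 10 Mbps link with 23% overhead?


Effective throughput = 10 * (1 - 23/100) = 7.7 Mbps
File size in Mb = 256 * 8 = 2048 Mb
Time = 2048 / 7.7
Time = 265.974 seconds


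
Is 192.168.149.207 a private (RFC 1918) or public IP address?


RFC 1918 private ranges:
  10.0.0.0/8 (10.0.0.0 - 10.255.255.255)
  172.16.0.0/12 (172.16.0.0 - 172.31.255.255)
  192.168.0.0/16 (192.168.0.0 - 192.168.255.255)
Private (in 192.168.0.0/16)


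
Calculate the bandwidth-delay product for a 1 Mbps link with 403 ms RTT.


BDP = bandwidth * RTT
= 1 Mbps * 403 ms
= 1 * 1e6 * 403 / 1000 bits
= 403000 bits
= 50375 bytes
= 49.1943 KB
BDP = 403000 bits (50375 bytes)


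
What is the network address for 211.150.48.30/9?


IP:   11010011.10010110.00110000.00011110
Mask: 11111111.10000000.00000000.00000000
AND operation:
Net:  11010011.10000000.00000000.00000000
Network: 211.128.0.0/9


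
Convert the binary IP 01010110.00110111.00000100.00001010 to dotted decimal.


01010110 = 86
00110111 = 55
00000100 = 4
00001010 = 10
IP: 86.55.4.10


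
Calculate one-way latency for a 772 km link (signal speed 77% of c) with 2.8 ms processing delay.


Speed = 0.77 * 3e5 km/s = 231000 km/s
Propagation delay = 772 / 231000 = 0.0033 s = 3.342 ms
Processing delay = 2.8 ms
Total one-way latency = 6.142 ms


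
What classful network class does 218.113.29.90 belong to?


First octet: 218
Binary: 11011010
110xxxxx -> Class C (192-223)
Class C, default mask 255.255.255.0 (/24)


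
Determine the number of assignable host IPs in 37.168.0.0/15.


Host bits = 32 - 15 = 17
Total addresses = 2^17 = 131072
Usable = total - 2 (network and broadcast)
Usable hosts: 131070


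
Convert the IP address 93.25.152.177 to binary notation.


93 = 01011101
25 = 00011001
152 = 10011000
177 = 10110001
Binary: 01011101.00011001.10011000.10110001


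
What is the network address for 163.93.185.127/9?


IP:   10100011.01011101.10111001.01111111
Mask: 11111111.10000000.00000000.00000000
AND operation:
Net:  10100011.00000000.00000000.00000000
Network: 163.0.0.0/9


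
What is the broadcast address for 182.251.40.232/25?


Network: 182.251.40.128/25
Host bits = 7
Set all host bits to 1:
Broadcast: 182.251.40.255


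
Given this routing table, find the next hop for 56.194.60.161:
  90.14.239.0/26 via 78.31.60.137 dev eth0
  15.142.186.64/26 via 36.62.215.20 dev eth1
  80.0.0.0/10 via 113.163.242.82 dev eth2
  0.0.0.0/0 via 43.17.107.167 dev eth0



Longest prefix match for 56.194.60.161:
  /26 90.14.239.0: no
  /26 15.142.186.64: no
  /10 80.0.0.0: no
  /0 0.0.0.0: MATCH
Selected: next-hop 43.17.107.167 via eth0 (matched /0)


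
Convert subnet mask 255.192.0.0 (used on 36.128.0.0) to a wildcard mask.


Subnet mask: 255.192.0.0
Wildcard = 255.255.255.255 - subnet mask
255 - 255 = 0
255 - 192 = 63
255 - 0 = 255
255 - 0 = 255
Wildcard: 0.63.255.255


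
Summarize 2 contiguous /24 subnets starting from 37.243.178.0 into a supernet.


Original prefix: /24
Number of subnets: 2 = 2^1
New prefix = 24 - 1 = 23
Supernet: 37.243.178.0/23


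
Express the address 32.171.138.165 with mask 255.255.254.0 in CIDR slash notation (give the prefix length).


Binary: 11111111.11111111.11111110.00000000
Count leading 1s
Prefix: /23


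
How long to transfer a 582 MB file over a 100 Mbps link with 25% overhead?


Effective throughput = 100 * (1 - 25/100) = 75 Mbps
File size in Mb = 582 * 8 = 4656 Mb
Time = 4656 / 75
Time = 62.08 seconds


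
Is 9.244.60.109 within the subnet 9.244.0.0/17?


Subnet network: 9.244.0.0
Test IP AND mask: 9.244.0.0
Yes, 9.244.60.109 is in 9.244.0.0/17


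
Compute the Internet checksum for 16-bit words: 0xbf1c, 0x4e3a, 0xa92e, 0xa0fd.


Sum all words (with carry folding):
+ 0xbf1c = 0xbf1c
+ 0x4e3a = 0x0d57
+ 0xa92e = 0xb685
+ 0xa0fd = 0x5783
One's complement: ~0x5783
Checksum = 0xa87c


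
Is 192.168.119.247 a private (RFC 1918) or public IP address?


RFC 1918 private ranges:
  10.0.0.0/8 (10.0.0.0 - 10.255.255.255)
  172.16.0.0/12 (172.16.0.0 - 172.31.255.255)
  192.168.0.0/16 (192.168.0.0 - 192.168.255.255)
Private (in 192.168.0.0/16)


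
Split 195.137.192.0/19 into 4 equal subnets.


New prefix = 19 + 2 = 21
Each subnet has 2048 addresses
  195.137.192.0/21
  195.137.200.0/21
  195.137.208.0/21
  195.137.216.0/21
Subnets: 195.137.192.0/21, 195.137.200.0/21, 195.137.208.0/21, 195.137.216.0/21


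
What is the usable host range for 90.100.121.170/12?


Network: 90.96.0.0
Broadcast: 90.111.255.255
First usable = network + 1
Last usable = broadcast - 1
Range: 90.96.0.1 to 90.111.255.254


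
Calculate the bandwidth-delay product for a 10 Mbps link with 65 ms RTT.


BDP = bandwidth * RTT
= 10 Mbps * 65 ms
= 10 * 1e6 * 65 / 1000 bits
= 650000 bits
= 81250 bytes
= 79.3457 KB
BDP = 650000 bits (81250 bytes)


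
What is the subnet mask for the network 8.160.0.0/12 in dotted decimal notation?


/12 means 12 network bits, 20 host bits
Binary: 11111111111100000000000000000000
Mask: 255.240.0.0


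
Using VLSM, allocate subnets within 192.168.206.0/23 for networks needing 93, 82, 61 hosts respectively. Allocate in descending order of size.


93 hosts -> /25 (126 usable): 192.168.206.0/25
82 hosts -> /25 (126 usable): 192.168.206.128/25
61 hosts -> /26 (62 usable): 192.168.207.0/26
Allocation: 192.168.206.0/25 (93 hosts, 126 usable); 192.168.206.128/25 (82 hosts, 126 usable); 192.168.207.0/26 (61 hosts, 62 usable)


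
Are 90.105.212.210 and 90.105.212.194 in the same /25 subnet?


Mask: 255.255.255.128
90.105.212.210 AND mask = 90.105.212.128
90.105.212.194 AND mask = 90.105.212.128
Yes, same subnet (90.105.212.128)


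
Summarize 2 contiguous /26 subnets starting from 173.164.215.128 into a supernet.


Original prefix: /26
Number of subnets: 2 = 2^1
New prefix = 26 - 1 = 25
Supernet: 173.164.215.128/25


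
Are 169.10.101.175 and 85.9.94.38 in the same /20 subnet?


Mask: 255.255.240.0
169.10.101.175 AND mask = 169.10.96.0
85.9.94.38 AND mask = 85.9.80.0
No, different subnets (169.10.96.0 vs 85.9.80.0)


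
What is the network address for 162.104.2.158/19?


IP:   10100010.01101000.00000010.10011110
Mask: 11111111.11111111.11100000.00000000
AND operation:
Net:  10100010.01101000.00000000.00000000
Network: 162.104.0.0/19


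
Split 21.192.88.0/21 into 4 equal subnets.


New prefix = 21 + 2 = 23
Each subnet has 512 addresses
  21.192.88.0/23
  21.192.90.0/23
  21.192.92.0/23
  21.192.94.0/23
Subnets: 21.192.88.0/23, 21.192.90.0/23, 21.192.92.0/23, 21.192.94.0/23


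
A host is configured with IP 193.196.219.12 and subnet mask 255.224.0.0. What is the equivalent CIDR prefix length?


Binary: 11111111.11100000.00000000.00000000
Count leading 1s
Prefix: /11


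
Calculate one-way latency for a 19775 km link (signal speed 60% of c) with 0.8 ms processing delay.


Speed = 0.6 * 3e5 km/s = 180000 km/s
Propagation delay = 19775 / 180000 = 0.1099 s = 109.8611 ms
Processing delay = 0.8 ms
Total one-way latency = 110.6611 ms


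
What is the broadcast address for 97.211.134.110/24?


Network: 97.211.134.0/24
Host bits = 8
Set all host bits to 1:
Broadcast: 97.211.134.255


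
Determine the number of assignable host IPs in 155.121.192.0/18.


Host bits = 32 - 18 = 14
Total addresses = 2^14 = 16384
Usable = total - 2 (network and broadcast)
Usable hosts: 16382


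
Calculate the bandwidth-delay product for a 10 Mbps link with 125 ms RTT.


BDP = bandwidth * RTT
= 10 Mbps * 125 ms
= 10 * 1e6 * 125 / 1000 bits
= 1250000 bits
= 156250 bytes
= 152.5879 KB
BDP = 1250000 bits (156250 bytes)


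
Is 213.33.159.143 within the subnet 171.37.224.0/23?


Subnet network: 171.37.224.0
Test IP AND mask: 213.33.158.0
No, 213.33.159.143 is not in 171.37.224.0/23


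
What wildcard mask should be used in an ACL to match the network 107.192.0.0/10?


Subnet mask: 255.192.0.0
Wildcard = 255.255.255.255 - subnet mask
255 - 255 = 0
255 - 192 = 63
255 - 0 = 255
255 - 0 = 255
Wildcard: 0.63.255.255


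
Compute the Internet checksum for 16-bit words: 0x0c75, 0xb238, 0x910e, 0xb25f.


Sum all words (with carry folding):
+ 0x0c75 = 0x0c75
+ 0xb238 = 0xbead
+ 0x910e = 0x4fbc
+ 0xb25f = 0x021c
One's complement: ~0x021c
Checksum = 0xfde3


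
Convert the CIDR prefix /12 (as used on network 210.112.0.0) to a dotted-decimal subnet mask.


/12 means 12 network bits, 20 host bits
Binary: 11111111111100000000000000000000
Mask: 255.240.0.0


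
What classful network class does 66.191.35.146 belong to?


First octet: 66
Binary: 01000010
0xxxxxxx -> Class A (1-126)
Class A, default mask 255.0.0.0 (/8)


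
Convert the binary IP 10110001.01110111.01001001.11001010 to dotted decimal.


10110001 = 177
01110111 = 119
01001001 = 73
11001010 = 202
IP: 177.119.73.202


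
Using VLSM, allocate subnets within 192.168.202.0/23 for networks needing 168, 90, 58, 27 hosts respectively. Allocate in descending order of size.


168 hosts -> /24 (254 usable): 192.168.202.0/24
90 hosts -> /25 (126 usable): 192.168.203.0/25
58 hosts -> /26 (62 usable): 192.168.203.128/26
27 hosts -> /27 (30 usable): 192.168.203.192/27
Allocation: 192.168.202.0/24 (168 hosts, 254 usable); 192.168.203.0/25 (90 hosts, 126 usable); 192.168.203.128/26 (58 hosts, 62 usable); 192.168.203.192/27 (27 hosts, 30 usable)


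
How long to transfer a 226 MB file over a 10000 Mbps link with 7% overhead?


Effective throughput = 10000 * (1 - 7/100) = 9300 Mbps
File size in Mb = 226 * 8 = 1808 Mb
Time = 1808 / 9300
Time = 0.1944 seconds


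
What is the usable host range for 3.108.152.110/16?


Network: 3.108.0.0
Broadcast: 3.108.255.255
First usable = network + 1
Last usable = broadcast - 1
Range: 3.108.0.1 to 3.108.255.254


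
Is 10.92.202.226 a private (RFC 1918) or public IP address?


RFC 1918 private ranges:
  10.0.0.0/8 (10.0.0.0 - 10.255.255.255)
  172.16.0.0/12 (172.16.0.0 - 172.31.255.255)
  192.168.0.0/16 (192.168.0.0 - 192.168.255.255)
Private (in 10.0.0.0/8)


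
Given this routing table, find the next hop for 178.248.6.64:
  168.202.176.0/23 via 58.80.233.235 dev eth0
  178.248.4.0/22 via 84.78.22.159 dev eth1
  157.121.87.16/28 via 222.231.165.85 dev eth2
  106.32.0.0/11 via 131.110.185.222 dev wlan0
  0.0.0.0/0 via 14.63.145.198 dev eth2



Longest prefix match for 178.248.6.64:
  /23 168.202.176.0: no
  /22 178.248.4.0: MATCH
  /28 157.121.87.16: no
  /11 106.32.0.0: no
  /0 0.0.0.0: MATCH
Selected: next-hop 84.78.22.159 via eth1 (matched /22)


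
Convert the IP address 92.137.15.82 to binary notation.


92 = 01011100
137 = 10001001
15 = 00001111
82 = 01010010
Binary: 01011100.10001001.00001111.01010010


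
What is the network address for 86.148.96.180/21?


IP:   01010110.10010100.01100000.10110100
Mask: 11111111.11111111.11111000.00000000
AND operation:
Net:  01010110.10010100.01100000.00000000
Network: 86.148.96.0/21


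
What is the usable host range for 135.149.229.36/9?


Network: 135.128.0.0
Broadcast: 135.255.255.255
First usable = network + 1
Last usable = broadcast - 1
Range: 135.128.0.1 to 135.255.255.254
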